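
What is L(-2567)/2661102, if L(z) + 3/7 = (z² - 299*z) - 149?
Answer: 2861006/1034873 ≈ 2.7646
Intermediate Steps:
L(z) = -1046/7 + z² - 299*z (L(z) = -3/7 + ((z² - 299*z) - 149) = -3/7 + (-149 + z² - 299*z) = -1046/7 + z² - 299*z)
L(-2567)/2661102 = (-1046/7 + (-2567)² - 299*(-2567))/2661102 = (-1046/7 + 6589489 + 767533)*(1/2661102) = (51498108/7)*(1/2661102) = 2861006/1034873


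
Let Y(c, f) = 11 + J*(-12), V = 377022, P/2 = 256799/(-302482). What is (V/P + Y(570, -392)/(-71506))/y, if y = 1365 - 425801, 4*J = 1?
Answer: 1019339201688301/1948444476117046 ≈ 0.52316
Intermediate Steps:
P = -256799/151241 (P = 2*(256799/(-302482)) = 2*(256799*(-1/302482)) = 2*(-256799/302482) = -256799/151241 ≈ -1.6979)
J = ¼ (J = (¼)*1 = ¼ ≈ 0.25000)
Y(c, f) = 8 (Y(c, f) = 11 + (¼)*(-12) = 11 - 3 = 8)
y = -424436
(V/P + Y(570, -392)/(-71506))/y = (377022/(-256799/151241) + 8/(-71506))/(-424436) = (377022*(-151241/256799) + 8*(-1/71506))*(-1/424436) = (-57021184302/256799 - 4/35753)*(-1/424436) = -2038678403376602/9181334647*(-1/424436) = 1019339201688301/1948444476117046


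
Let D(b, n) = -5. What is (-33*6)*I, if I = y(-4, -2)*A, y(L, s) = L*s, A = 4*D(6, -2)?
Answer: 31680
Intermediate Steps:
A = -20 (A = 4*(-5) = -20)
I = -160 (I = -4*(-2)*(-20) = 8*(-20) = -160)
(-33*6)*I = -33*6*(-160) = -198*(-160) = 31680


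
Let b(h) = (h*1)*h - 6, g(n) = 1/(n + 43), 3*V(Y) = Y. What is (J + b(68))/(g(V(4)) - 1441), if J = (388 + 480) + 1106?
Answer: -438368/95825 ≈ -4.5747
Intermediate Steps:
V(Y) = Y/3
g(n) = 1/(43 + n)
J = 1974 (J = 868 + 1106 = 1974)
b(h) = -6 + h² (b(h) = h*h - 6 = h² - 6 = -6 + h²)
(J + b(68))/(g(V(4)) - 1441) = (1974 + (-6 + 68²))/(1/(43 + (⅓)*4) - 1441) = (1974 + (-6 + 4624))/(1/(43 + 4/3) - 1441) = (1974 + 4618)/(1/(133/3) - 1441) = 6592/(3/133 - 1441) = 6592/(-191650/133) = 6592*(-133/191650) = -438368/95825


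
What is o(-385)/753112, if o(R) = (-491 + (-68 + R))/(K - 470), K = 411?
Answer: 2/94139 ≈ 2.1245e-5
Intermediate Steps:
o(R) = 559/59 - R/59 (o(R) = (-491 + (-68 + R))/(411 - 470) = (-559 + R)/(-59) = (-559 + R)*(-1/59) = 559/59 - R/59)
o(-385)/753112 = (559/59 - 1/59*(-385))/753112 = (559/59 + 385/59)*(1/753112) = 16*(1/753112) = 2/94139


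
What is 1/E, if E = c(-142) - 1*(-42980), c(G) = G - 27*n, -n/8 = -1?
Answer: 1/42622 ≈ 2.3462e-5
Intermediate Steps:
n = 8 (n = -8*(-1) = 8)
c(G) = -216 + G (c(G) = G - 27*8 = G - 216 = -216 + G)
E = 42622 (E = (-216 - 142) - 1*(-42980) = -358 + 42980 = 42622)
1/E = 1/42622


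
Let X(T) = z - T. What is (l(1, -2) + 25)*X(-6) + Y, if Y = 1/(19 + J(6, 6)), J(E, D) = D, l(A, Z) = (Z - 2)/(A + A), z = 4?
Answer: 5751/25 ≈ 230.04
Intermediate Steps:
l(A, Z) = (-2 + Z)/(2*A) (l(A, Z) = (-2 + Z)/((2*A)) = (-2 + Z)*(1/(2*A)) = (-2 + Z)/(2*A))
Y = 1/25 (Y = 1/(19 + 6) = 1/25 ≈ 0.040000)
X(T) = 4 - T
(l(1, -2) + 25)*X(-6) + Y = ((1/2)*(-2 - 2)/1 + 25)*(4 - 1*(-6)) + 1/25 = ((1/2)*1*(-4) + 25)*(4 + 6) + 1/25 = (-2 + 25)*10 + 1/25 = 23*10 + 1/25 = 230 + 1/25 = 5751/25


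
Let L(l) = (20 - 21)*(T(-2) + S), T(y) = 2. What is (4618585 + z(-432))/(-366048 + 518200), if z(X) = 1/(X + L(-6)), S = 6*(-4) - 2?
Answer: 1884382679/62078016 ≈ 30.355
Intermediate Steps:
S = -26 (S = -24 - 2 = -26)
L(l) = 24 (L(l) = (20 - 21)*(2 - 26) = -1*(-24) = 24)
z(X) = 1/(24 + X) (z(X) = 1/(X + 24) = 1/(24 + X))
(4618585 + z(-432))/(-366048 + 518200) = (4618585 + 1/(24 - 432))/(-366048 + 518200) = (4618585 + 1/(-408))/152152 = (4618585 - 1/408)*(1/152152) = (1884382679/408)*(1/152152) = 1884382679/62078016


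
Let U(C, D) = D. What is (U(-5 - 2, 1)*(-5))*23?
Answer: -115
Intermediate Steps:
(U(-5 - 2, 1)*(-5))*23 = (1*(-5))*23 = -5*23 = -115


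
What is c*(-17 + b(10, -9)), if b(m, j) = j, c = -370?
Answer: 9620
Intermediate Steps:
c*(-17 + b(10, -9)) = -370*(-17 - 9) = -370*(-26) = 9620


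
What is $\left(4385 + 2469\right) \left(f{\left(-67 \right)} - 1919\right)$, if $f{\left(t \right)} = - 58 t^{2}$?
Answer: $-1797673974$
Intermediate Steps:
$\left(4385 + 2469\right) \left(f{\left(-67 \right)} - 1919\right) = \left(4385 + 2469\right) \left(- 58 \left(-67\right)^{2} - 1919\right) = 6854 \left(\left(-58\right) 4489 - 1919\right) = 6854 \left(-260362 - 1919\right) = 6854 \left(-262281\right) = -1797673974$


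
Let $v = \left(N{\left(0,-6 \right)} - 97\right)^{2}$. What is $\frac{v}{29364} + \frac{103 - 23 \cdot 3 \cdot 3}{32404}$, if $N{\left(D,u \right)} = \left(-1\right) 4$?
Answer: $\frac{81874837}{237877764} \approx 0.34419$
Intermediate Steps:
$N{\left(D,u \right)} = -4$
$v = 10201$ ($v = \left(-4 - 97\right)^{2} = \left(-101\right)^{2} = 10201$)
$\frac{v}{29364} + \frac{103 - 23 \cdot 3 \cdot 3}{32404} = \frac{10201}{29364} + \frac{103 - 23 \cdot 3 \cdot 3}{32404} = 10201 \cdot \frac{1}{29364} + \left(103 - 207\right) \frac{1}{32404} = \frac{10201}{29364} + \left(103 - 207\right) \frac{1}{32404} = \frac{10201}{29364} - \frac{26}{8101} = \frac{81874837}{237877764}$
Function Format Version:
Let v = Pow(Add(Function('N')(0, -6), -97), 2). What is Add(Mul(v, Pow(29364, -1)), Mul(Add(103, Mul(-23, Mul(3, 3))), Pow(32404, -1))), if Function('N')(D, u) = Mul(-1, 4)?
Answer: Rational(81874837, 237877764) ≈ 0.34419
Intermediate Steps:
Function('N')(D, u) = -4
v = 10201 (v = Pow(Add(-4, -97), 2) = Pow(-101, 2) = 10201)
Add(Mul(v, Pow(29364, -1)), Mul(Add(103, Mul(-23, Mul(3, 3))), Pow(32404, -1))) = Add(Mul(10201, Pow(29364, -1)), Mul(Add(103, Mul(-23, Mul(3, 3))), Pow(32404, -1))) = Add(Mul(10201, Rational(1, 29364)), Mul(Add(103, Mul(-23, 9)), Rational(1, 32404))) = Add(Rational(10201, 29364), Mul(Add(103, -207), Rational(1, 32404))) = Add(Rational(10201, 29364), Mul(-104, Rational(1, 32404))) = Add(Rational(10201, 29364), Rational(-26, 8101)) = Rational(81874837, 237877764)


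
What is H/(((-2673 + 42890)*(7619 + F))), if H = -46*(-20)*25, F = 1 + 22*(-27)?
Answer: 11500/141282321 ≈ 8.1397e-5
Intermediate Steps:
F = -593 (F = 1 - 594 = -593)
H = 23000 (H = 920*25 = 23000)
H/(((-2673 + 42890)*(7619 + F))) = 23000/(((-2673 + 42890)*(7619 - 593))) = 23000/((40217*7026)) = 23000/282564642 = 23000*(1/282564642) = 11500/141282321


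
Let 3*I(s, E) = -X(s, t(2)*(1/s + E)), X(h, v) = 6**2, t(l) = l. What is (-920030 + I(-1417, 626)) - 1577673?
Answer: -2497715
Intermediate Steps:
X(h, v) = 36
I(s, E) = -12 (I(s, E) = (-1*36)/3 = (1/3)*(-36) = -12)
(-920030 + I(-1417, 626)) - 1577673 = (-920030 - 12) - 1577673 = -920042 - 1577673 = -2497715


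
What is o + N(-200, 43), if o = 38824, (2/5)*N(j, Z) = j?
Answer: 38324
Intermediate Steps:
N(j, Z) = 5*j/2
o + N(-200, 43) = 38824 + (5/2)*(-200) = 38824 - 500 = 38324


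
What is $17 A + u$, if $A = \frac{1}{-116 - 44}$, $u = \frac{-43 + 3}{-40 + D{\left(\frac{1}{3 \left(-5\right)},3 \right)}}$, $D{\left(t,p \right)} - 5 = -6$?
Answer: $\frac{5703}{6560} \approx 0.86936$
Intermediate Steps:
$D{\left(t,p \right)} = -1$ ($D{\left(t,p \right)} = 5 - 6 = -1$)
$u = \frac{40}{41}$ ($u = \frac{-43 + 3}{-40 - 1} = - \frac{40}{-41} = \left(-40\right) \left(- \frac{1}{41}\right) = \frac{40}{41} \approx 0.97561$)
$A = - \frac{1}{160}$ ($A = \frac{1}{-160} = - \frac{1}{160} \approx -0.00625$)
$17 A + u = 17 \left(- \frac{1}{160}\right) + \frac{40}{41} = - \frac{17}{160} + \frac{40}{41} = \frac{5703}{6560}$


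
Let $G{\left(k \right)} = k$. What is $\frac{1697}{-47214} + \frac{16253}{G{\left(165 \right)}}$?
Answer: $\frac{255696379}{2596770} \approx 98.467$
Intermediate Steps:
$\frac{1697}{-47214} + \frac{16253}{G{\left(165 \right)}} = \frac{1697}{-47214} + \frac{16253}{165} = 1697 \left(- \frac{1}{47214}\right) + 16253 \cdot \frac{1}{165} = - \frac{1697}{47214} + \frac{16253}{165} = \frac{255696379}{2596770}$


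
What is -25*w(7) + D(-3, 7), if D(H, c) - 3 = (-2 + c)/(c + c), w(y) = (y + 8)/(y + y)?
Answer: -164/7 ≈ -23.429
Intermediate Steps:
w(y) = (8 + y)/(2*y) (w(y) = (8 + y)/((2*y)) = (8 + y)*(1/(2*y)) = (8 + y)/(2*y))
D(H, c) = 3 + (-2 + c)/(2*c) (D(H, c) = 3 + (-2 + c)/(c + c) = 3 + (-2 + c)/((2*c)) = 3 + (-2 + c)*(1/(2*c)) = 3 + (-2 + c)/(2*c))
-25*w(7) + D(-3, 7) = -25*(8 + 7)/(2*7) + (7/2 - 1/7) = -25*15/(2*7) + (7/2 - 1*1/7) = -25*15/14 + (7/2 - 1/7) = -375/14 + 47/14 = -164/7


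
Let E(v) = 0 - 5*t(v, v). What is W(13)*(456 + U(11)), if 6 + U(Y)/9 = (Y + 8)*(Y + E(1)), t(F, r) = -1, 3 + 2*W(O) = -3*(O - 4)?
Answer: -47070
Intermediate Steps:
W(O) = 9/2 - 3*O/2 (W(O) = -3/2 + (-3*(O - 4))/2 = -3/2 + (-3*(-4 + O))/2 = -3/2 + (12 - 3*O)/2 = -3/2 + (6 - 3*O/2) = 9/2 - 3*O/2)
E(v) = 5 (E(v) = 0 - 5*(-1) = 0 + 5 = 5)
U(Y) = -54 + 9*(5 + Y)*(8 + Y) (U(Y) = -54 + 9*((Y + 8)*(Y + 5)) = -54 + 9*((8 + Y)*(5 + Y)) = -54 + 9*((5 + Y)*(8 + Y)) = -54 + 9*(5 + Y)*(8 + Y))
W(13)*(456 + U(11)) = (9/2 - 3/2*13)*(456 + (306 + 9*11² + 117*11)) = (9/2 - 39/2)*(456 + (306 + 9*121 + 1287)) = -15*(456 + (306 + 1089 + 1287)) = -15*(456 + 2682) = -15*3138 = -47070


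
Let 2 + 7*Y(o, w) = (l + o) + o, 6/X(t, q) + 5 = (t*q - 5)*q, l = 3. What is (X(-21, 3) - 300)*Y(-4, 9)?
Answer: 62706/209 ≈ 300.03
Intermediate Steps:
X(t, q) = 6/(-5 + q*(-5 + q*t)) (X(t, q) = 6/(-5 + (t*q - 5)*q) = 6/(-5 + (q*t - 5)*q) = 6/(-5 + (-5 + q*t)*q) = 6/(-5 + q*(-5 + q*t)))
Y(o, w) = ⅐ + 2*o/7 (Y(o, w) = -2/7 + ((3 + o) + o)/7 = -2/7 + (3 + 2*o)/7 = -2/7 + (3/7 + 2*o/7) = ⅐ + 2*o/7)
(X(-21, 3) - 300)*Y(-4, 9) = (6/(-5 - 5*3 - 21*3²) - 300)*(⅐ + (2/7)*(-4)) = (6/(-5 - 15 - 21*9) - 300)*(⅐ - 8/7) = (6/(-5 - 15 - 189) - 300)*(-1) = (6/(-209) - 300)*(-1) = (6*(-1/209) - 300)*(-1) = (-6/209 - 300)*(-1) = -62706/209*(-1) = 62706/209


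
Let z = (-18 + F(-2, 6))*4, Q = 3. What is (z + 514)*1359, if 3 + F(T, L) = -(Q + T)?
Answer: 578934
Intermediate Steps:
F(T, L) = -6 - T (F(T, L) = -3 - (3 + T) = -3 + (-3 - T) = -6 - T)
z = -88 (z = (-18 + (-6 - 1*(-2)))*4 = (-18 + (-6 + 2))*4 = (-18 - 4)*4 = -22*4 = -88)
(z + 514)*1359 = (-88 + 514)*1359 = 426*1359 = 578934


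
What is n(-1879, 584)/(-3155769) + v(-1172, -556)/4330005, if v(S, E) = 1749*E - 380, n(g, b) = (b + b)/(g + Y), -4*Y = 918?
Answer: -4315404289677224/19207725909826455 ≈ -0.22467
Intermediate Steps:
Y = -459/2 (Y = -1/4*918 = -459/2 ≈ -229.50)
n(g, b) = 2*b/(-459/2 + g) (n(g, b) = (b + b)/(g - 459/2) = (2*b)/(-459/2 + g) = 2*b/(-459/2 + g))
v(S, E) = -380 + 1749*E
n(-1879, 584)/(-3155769) + v(-1172, -556)/4330005 = (4*584/(-459 + 2*(-1879)))/(-3155769) + (-380 + 1749*(-556))/4330005 = (4*584/(-459 - 3758))*(-1/3155769) + (-380 - 972444)*(1/4330005) = (4*584/(-4217))*(-1/3155769) - 972824*1/4330005 = (4*584*(-1/4217))*(-1/3155769) - 972824/4330005 = -2336/4217*(-1/3155769) - 972824/4330005 = 2336/13307877873 - 972824/4330005 = -4315404289677224/19207725909826455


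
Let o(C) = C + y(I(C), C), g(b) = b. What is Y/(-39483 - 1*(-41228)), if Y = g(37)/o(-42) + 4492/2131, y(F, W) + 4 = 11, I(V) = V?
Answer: 78373/130150825 ≈ 0.00060217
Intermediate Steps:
y(F, W) = 7 (y(F, W) = -4 + 11 = 7)
o(C) = 7 + C (o(C) = C + 7 = 7 + C)
Y = 78373/74585 (Y = 37/(7 - 42) + 4492/2131 = 37/(-35) + 4492*(1/2131) = 37*(-1/35) + 4492/2131 = -37/35 + 4492/2131 = 78373/74585 ≈ 1.0508)
Y/(-39483 - 1*(-41228)) = 78373/(74585*(-39483 - 1*(-41228))) = 78373/(74585*(-39483 + 41228)) = (78373/74585)/1745 = (78373/74585)*(1/1745) = 78373/130150825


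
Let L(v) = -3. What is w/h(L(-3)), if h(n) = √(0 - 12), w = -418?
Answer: 209*I*√3/3 ≈ 120.67*I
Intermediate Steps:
h(n) = 2*I*√3 (h(n) = √(-12) = 2*I*√3)
w/h(L(-3)) = -418*(-I*√3/6) = -(-209)*I*√3/3 = 209*I*√3/3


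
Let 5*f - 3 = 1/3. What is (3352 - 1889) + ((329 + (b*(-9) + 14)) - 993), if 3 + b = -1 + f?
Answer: 843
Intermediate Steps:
f = ⅔ (f = ⅗ + (⅕)/3 = ⅗ + (⅕)*(⅓) = ⅗ + 1/15 = ⅔ ≈ 0.66667)
b = -10/3 (b = -3 + (-1 + ⅔) = -3 - ⅓ = -10/3 ≈ -3.3333)
(3352 - 1889) + ((329 + (b*(-9) + 14)) - 993) = (3352 - 1889) + ((329 + (-10/3*(-9) + 14)) - 993) = 1463 + ((329 + (30 + 14)) - 993) = 1463 + ((329 + 44) - 993) = 1463 + (373 - 993) = 1463 - 620 = 843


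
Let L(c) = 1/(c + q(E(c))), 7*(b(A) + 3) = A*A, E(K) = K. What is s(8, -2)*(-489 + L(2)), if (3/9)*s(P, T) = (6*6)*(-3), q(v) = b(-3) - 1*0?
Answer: 157302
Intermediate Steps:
b(A) = -3 + A**2/7 (b(A) = -3 + (A*A)/7 = -3 + A**2/7)
q(v) = -12/7 (q(v) = (-3 + (1/7)*(-3)**2) - 1*0 = (-3 + (1/7)*9) + 0 = (-3 + 9/7) + 0 = -12/7 + 0 = -12/7)
s(P, T) = -324 (s(P, T) = 3*((6*6)*(-3)) = 3*(36*(-3)) = 3*(-108) = -324)
L(c) = 1/(-12/7 + c) (L(c) = 1/(c - 12/7) = 1/(-12/7 + c))
s(8, -2)*(-489 + L(2)) = -324*(-489 + 7/(-12 + 7*2)) = -324*(-489 + 7/(-12 + 14)) = -324*(-489 + 7/2) = -324*(-971/2) = 157302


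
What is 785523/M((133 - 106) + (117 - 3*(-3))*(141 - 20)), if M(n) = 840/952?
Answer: 4451297/5 ≈ 8.9026e+5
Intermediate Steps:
M(n) = 15/17 (M(n) = 840*(1/952) = 15/17)
785523/M((133 - 106) + (117 - 3*(-3))*(141 - 20)) = 785523/(15/17) = 785523*(17/15) = 4451297/5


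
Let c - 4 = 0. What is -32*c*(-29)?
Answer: 3712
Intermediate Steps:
c = 4 (c = 4 + 0 = 4)
-32*c*(-29) = -32*4*(-29) = -128*(-29) = 3712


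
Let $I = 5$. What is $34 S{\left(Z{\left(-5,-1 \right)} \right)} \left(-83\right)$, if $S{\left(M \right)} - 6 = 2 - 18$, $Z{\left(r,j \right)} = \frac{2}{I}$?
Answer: $28220$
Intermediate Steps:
$Z{\left(r,j \right)} = \frac{2}{5}$
$S{\left(M \right)} = -10$ ($S{\left(M \right)} = 6 + \left(2 - 18\right) = 6 - 16 = -10$)
$34 S{\left(Z{\left(-5,-1 \right)} \right)} \left(-83\right) = 34 \left(-10\right) \left(-83\right) = \left(-340\right) \left(-83\right) = 28220$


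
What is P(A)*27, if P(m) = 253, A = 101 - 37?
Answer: 6831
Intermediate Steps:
A = 64
P(A)*27 = 253*27 = 6831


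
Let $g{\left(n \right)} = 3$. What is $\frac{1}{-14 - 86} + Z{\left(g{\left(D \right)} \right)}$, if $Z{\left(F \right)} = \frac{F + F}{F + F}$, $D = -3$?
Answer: $\frac{99}{100} \approx 0.99$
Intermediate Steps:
$Z{\left(F \right)} = 1$ ($Z{\left(F \right)} = \frac{2 F}{2 F} = 2 F \frac{1}{2 F} = 1$)
$\frac{1}{-14 - 86} + Z{\left(g{\left(D \right)} \right)} = \frac{1}{-14 - 86} + 1 = \frac{1}{-100} + 1 = - \frac{1}{100} + 1 = \frac{99}{100}$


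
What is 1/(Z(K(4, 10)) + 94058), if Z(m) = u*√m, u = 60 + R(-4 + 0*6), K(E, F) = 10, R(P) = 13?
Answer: 47029/4423427037 - 73*√10/8846854074 ≈ 1.0606e-5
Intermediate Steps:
u = 73 (u = 60 + 13 = 73)
Z(m) = 73*√m
1/(Z(K(4, 10)) + 94058) = 1/(73*√10 + 94058) = 1/(94058 + 73*√10)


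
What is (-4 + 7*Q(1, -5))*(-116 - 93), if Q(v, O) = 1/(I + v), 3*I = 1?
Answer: -1045/4 ≈ -261.25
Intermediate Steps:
I = ⅓ (I = (⅓)*1 = ⅓ ≈ 0.33333)
Q(v, O) = 1/(⅓ + v)
(-4 + 7*Q(1, -5))*(-116 - 93) = (-4 + 7*(3/(1 + 3*1)))*(-116 - 93) = (-4 + 7*(3/(1 + 3)))*(-209) = (-4 + 7*(3/4))*(-209) = (-4 + 7*(3*(¼)))*(-209) = (-4 + 7*(¾))*(-209) = (-4 + 21/4)*(-209) = (5/4)*(-209) = -1045/4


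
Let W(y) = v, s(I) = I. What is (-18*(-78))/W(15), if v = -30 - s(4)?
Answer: -702/17 ≈ -41.294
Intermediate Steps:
v = -34 (v = -30 - 1*4 = -30 - 4 = -34)
W(y) = -34
(-18*(-78))/W(15) = -18*(-78)/(-34) = 1404*(-1/34) = -702/17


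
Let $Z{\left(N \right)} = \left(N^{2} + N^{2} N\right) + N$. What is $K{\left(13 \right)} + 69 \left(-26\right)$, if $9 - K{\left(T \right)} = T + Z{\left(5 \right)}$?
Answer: $-1953$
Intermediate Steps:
$Z{\left(N \right)} = N + N^{2} + N^{3}$ ($Z{\left(N \right)} = \left(N^{2} + N^{3}\right) + N = N + N^{2} + N^{3}$)
$K{\left(T \right)} = -146 - T$ ($K{\left(T \right)} = 9 - \left(T + 5 \left(1 + 5 + 5^{2}\right)\right) = 9 - \left(T + 5 \left(1 + 5 + 25\right)\right) = 9 - \left(T + 5 \cdot 31\right) = 9 - \left(T + 155\right) = 9 - \left(155 + T\right) = -146 - T$)
$K{\left(13 \right)} + 69 \left(-26\right) = \left(-146 - 13\right) + 69 \left(-26\right) = \left(-146 - 13\right) - 1794 = -159 - 1794 = -1953$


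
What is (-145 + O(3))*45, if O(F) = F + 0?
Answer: -6390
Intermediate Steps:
O(F) = F
(-145 + O(3))*45 = (-145 + 3)*45 = -142*45 = -6390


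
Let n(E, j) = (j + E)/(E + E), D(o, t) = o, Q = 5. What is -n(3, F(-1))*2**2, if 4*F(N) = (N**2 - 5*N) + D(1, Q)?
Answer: -19/6 ≈ -3.1667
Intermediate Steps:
F(N) = 1/4 - 5*N/4 + N**2/4 (F(N) = ((N**2 - 5*N) + 1)/4 = (1 + N**2 - 5*N)/4 = 1/4 - 5*N/4 + N**2/4)
n(E, j) = (E + j)/(2*E) (n(E, j) = (E + j)/((2*E)) = (E + j)*(1/(2*E)) = (E + j)/(2*E))
-n(3, F(-1))*2**2 = -(1/2)*(3 + (1/4 - 5/4*(-1) + (1/4)*(-1)**2))/3*2**2 = -(1/2)*(1/3)*(3 + (1/4 + 5/4 + (1/4)*1))*4 = -(1/2)*(1/3)*(3 + (1/4 + 5/4 + 1/4))*4 = -(1/2)*(1/3)*(3 + 7/4)*4 = -(1/2)*(1/3)*(19/4)*4 = -19*4/24 = -1*19/6 = -19/6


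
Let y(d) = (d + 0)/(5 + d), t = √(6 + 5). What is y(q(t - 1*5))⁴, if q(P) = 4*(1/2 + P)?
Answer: 119486096/2401 + 36024960*√11/2401 ≈ 99528.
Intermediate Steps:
t = √11 ≈ 3.3166
q(P) = 2 + 4*P (q(P) = 4*(½ + P) = 2 + 4*P)
y(d) = d/(5 + d)
y(q(t - 1*5))⁴ = ((2 + 4*(√11 - 1*5))/(5 + (2 + 4*(√11 - 1*5))))⁴ = ((2 + 4*(√11 - 5))/(5 + (2 + 4*(√11 - 5))))⁴ = ((2 + 4*(-5 + √11))/(5 + (2 + 4*(-5 + √11))))⁴ = ((2 + (-20 + 4*√11))/(5 + (2 + (-20 + 4*√11))))⁴ = ((-18 + 4*√11)/(5 + (-18 + 4*√11)))⁴ = ((-18 + 4*√11)/(-13 + 4*√11))⁴ = (-18 + 4*√11)⁴/(-13 + 4*√11)⁴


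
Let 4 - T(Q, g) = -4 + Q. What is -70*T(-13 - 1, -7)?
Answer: -1540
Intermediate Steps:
T(Q, g) = 8 - Q (T(Q, g) = 4 - (-4 + Q) = 4 + (4 - Q) = 8 - Q)
-70*T(-13 - 1, -7) = -70*(8 - (-13 - 1)) = -70*(8 - 1*(-14)) = -70*(8 + 14) = -70*22 = -1540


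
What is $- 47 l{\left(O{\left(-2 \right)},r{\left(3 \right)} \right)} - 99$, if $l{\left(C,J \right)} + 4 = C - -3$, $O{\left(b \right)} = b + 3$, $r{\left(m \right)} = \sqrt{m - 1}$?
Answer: $-99$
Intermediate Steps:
$r{\left(m \right)} = \sqrt{-1 + m}$
$O{\left(b \right)} = 3 + b$
$l{\left(C,J \right)} = -1 + C$ ($l{\left(C,J \right)} = -4 + \left(C - -3\right) = -4 + \left(C + 3\right) = -4 + \left(3 + C\right) = -1 + C$)
$- 47 l{\left(O{\left(-2 \right)},r{\left(3 \right)} \right)} - 99 = - 47 \left(-1 + \left(3 - 2\right)\right) - 99 = - 47 \left(-1 + 1\right) - 99 = \left(-47\right) 0 - 99 = 0 - 99 = -99$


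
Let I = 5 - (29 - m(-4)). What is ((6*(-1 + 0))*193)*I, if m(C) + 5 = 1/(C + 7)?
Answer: 33196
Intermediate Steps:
m(C) = -5 + 1/(7 + C) (m(C) = -5 + 1/(C + 7) = -5 + 1/(7 + C))
I = -86/3 (I = 5 - (29 - (-34 - 5*(-4))/(7 - 4)) = 5 - (29 - (-34 + 20)/3) = 5 - (29 - (-14)/3) = 5 - (29 - 1*(-14/3)) = 5 - (29 + 14/3) = 5 - 1*101/3 = 5 - 101/3 = -86/3 ≈ -28.667)
((6*(-1 + 0))*193)*I = ((6*(-1 + 0))*193)*(-86/3) = ((6*(-1))*193)*(-86/3) = -6*193*(-86/3) = -1158*(-86/3) = 33196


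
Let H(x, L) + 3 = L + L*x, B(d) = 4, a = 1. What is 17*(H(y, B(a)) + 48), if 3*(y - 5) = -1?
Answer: 3451/3 ≈ 1150.3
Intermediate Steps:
y = 14/3 (y = 5 + (1/3)*(-1) = 5 - 1/3 = 14/3 ≈ 4.6667)
H(x, L) = -3 + L + L*x (H(x, L) = -3 + (L + L*x) = -3 + L + L*x)
17*(H(y, B(a)) + 48) = 17*((-3 + 4 + 4*(14/3)) + 48) = 17*((-3 + 4 + 56/3) + 48) = 17*(59/3 + 48) = 17*(203/3) = 3451/3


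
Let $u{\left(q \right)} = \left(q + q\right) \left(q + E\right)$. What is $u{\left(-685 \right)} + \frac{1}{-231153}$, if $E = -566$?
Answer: $\frac{396166192109}{231153} \approx 1.7139 \cdot 10^{6}$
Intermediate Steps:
$u{\left(q \right)} = 2 q \left(-566 + q\right)$ ($u{\left(q \right)} = \left(q + q\right) \left(q - 566\right) = 2 q \left(-566 + q\right)$)
$u{\left(-685 \right)} + \frac{1}{-231153} = 2 \left(-685\right) \left(-566 - 685\right) + \frac{1}{-231153} = 2 \left(-685\right) \left(-1251\right) - \frac{1}{231153} = 1713870 - \frac{1}{231153} = \frac{396166192109}{231153}$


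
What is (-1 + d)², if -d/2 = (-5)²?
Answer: 2601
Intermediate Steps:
d = -50 (d = -2*(-5)² = -2*25 = -50)
(-1 + d)² = (-1 - 50)² = (-51)² = 2601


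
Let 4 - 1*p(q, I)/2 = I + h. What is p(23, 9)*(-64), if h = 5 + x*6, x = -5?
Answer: -2560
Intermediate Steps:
h = -25 (h = 5 - 5*6 = 5 - 30 = -25)
p(q, I) = 58 - 2*I (p(q, I) = 8 - 2*(I - 25) = 8 - 2*(-25 + I) = 8 + (50 - 2*I) = 58 - 2*I)
p(23, 9)*(-64) = (58 - 2*9)*(-64) = (58 - 18)*(-64) = 40*(-64) = -2560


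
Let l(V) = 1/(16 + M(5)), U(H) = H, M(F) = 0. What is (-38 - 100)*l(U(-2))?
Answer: -69/8 ≈ -8.6250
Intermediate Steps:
l(V) = 1/16 (l(V) = 1/(16 + 0) = 1/16)
(-38 - 100)*l(U(-2)) = (-38 - 100)*(1/16) = -138*1/16 = -69/8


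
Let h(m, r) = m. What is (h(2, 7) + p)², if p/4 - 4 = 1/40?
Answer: 32761/100 ≈ 327.61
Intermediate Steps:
p = 161/10 (p = 16 + 4/40 = 16 + 4*(1/40) = 16 + ⅒ = 161/10 ≈ 16.100)
(h(2, 7) + p)² = (2 + 161/10)² = (181/10)² = 32761/100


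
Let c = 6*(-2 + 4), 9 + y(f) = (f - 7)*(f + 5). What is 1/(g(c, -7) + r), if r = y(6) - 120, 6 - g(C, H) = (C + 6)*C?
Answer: -1/350 ≈ -0.0028571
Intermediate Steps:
y(f) = -9 + (-7 + f)*(5 + f) (y(f) = -9 + (f - 7)*(f + 5) = -9 + (-7 + f)*(5 + f))
c = 12 (c = 6*2 = 12)
g(C, H) = 6 - C*(6 + C) (g(C, H) = 6 - (C + 6)*C = 6 - (6 + C)*C = 6 - C*(6 + C))
r = -140 (r = (-44 + 6² - 2*6) - 120 = (-44 + 36 - 12) - 120 = -20 - 120 = -140)
1/(g(c, -7) + r) = 1/((6 - 1*12² - 6*12) - 140) = 1/((6 - 1*144 - 72) - 140) = 1/((6 - 144 - 72) - 140) = 1/(-210 - 140) = 1/(-350) = -1/350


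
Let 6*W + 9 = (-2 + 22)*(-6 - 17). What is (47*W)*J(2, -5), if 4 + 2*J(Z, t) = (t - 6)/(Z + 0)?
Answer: 418817/24 ≈ 17451.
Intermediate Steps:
J(Z, t) = -2 + (-6 + t)/(2*Z) (J(Z, t) = -2 + ((t - 6)/(Z + 0))/2 = -2 + ((-6 + t)/Z)/2 = -2 + (-6 + t)/(2*Z))
W = -469/6 (W = -3/2 + ((-2 + 22)*(-6 - 17))/6 = -3/2 + (20*(-23))/6 = -3/2 + (⅙)*(-460) = -3/2 - 230/3 = -469/6 ≈ -78.167)
(47*W)*J(2, -5) = (47*(-469/6))*((½)*(-6 - 5 - 4*2)/2) = -22043*(-6 - 5 - 8)/(12*2) = -22043*(-19)/(12*2) = -22043/6*(-19/4) = 418817/24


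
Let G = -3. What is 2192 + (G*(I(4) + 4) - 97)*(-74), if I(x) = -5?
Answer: 9148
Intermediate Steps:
2192 + (G*(I(4) + 4) - 97)*(-74) = 2192 + (-3*(-5 + 4) - 97)*(-74) = 2192 + (-3*(-1) - 97)*(-74) = 2192 + (3 - 97)*(-74) = 2192 - 94*(-74) = 2192 + 6956 = 9148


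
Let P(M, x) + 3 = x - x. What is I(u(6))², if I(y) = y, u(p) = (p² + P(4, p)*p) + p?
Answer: 576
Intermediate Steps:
P(M, x) = -3 (P(M, x) = -3 + (x - x) = -3 + 0 = -3)
u(p) = p² - 2*p (u(p) = (p² - 3*p) + p = p² - 2*p)
I(u(6))² = (6*(-2 + 6))² = (6*4)² = 24² = 576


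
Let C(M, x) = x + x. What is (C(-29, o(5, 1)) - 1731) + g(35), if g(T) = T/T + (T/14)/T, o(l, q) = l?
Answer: -24079/14 ≈ -1719.9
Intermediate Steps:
C(M, x) = 2*x
g(T) = 15/14 (g(T) = 1 + (T*(1/14))/T = 1 + (T/14)/T = 1 + 1/14 = 15/14)
(C(-29, o(5, 1)) - 1731) + g(35) = (2*5 - 1731) + 15/14 = (10 - 1731) + 15/14 = -1721 + 15/14 = -24079/14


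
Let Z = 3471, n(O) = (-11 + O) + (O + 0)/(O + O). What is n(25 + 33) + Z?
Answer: 7037/2 ≈ 3518.5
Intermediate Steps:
n(O) = -21/2 + O (n(O) = (-11 + O) + O/((2*O)) = (-11 + O) + O*(1/(2*O)) = (-11 + O) + ½ = -21/2 + O)
n(25 + 33) + Z = (-21/2 + (25 + 33)) + 3471 = (-21/2 + 58) + 3471 = 95/2 + 3471 = 7037/2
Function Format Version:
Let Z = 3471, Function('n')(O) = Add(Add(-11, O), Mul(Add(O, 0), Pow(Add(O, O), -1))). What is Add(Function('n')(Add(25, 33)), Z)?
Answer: Rational(7037, 2) ≈ 3518.5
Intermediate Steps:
Function('n')(O) = Add(Rational(-21, 2), O) (Function('n')(O) = Add(Add(-11, O), Mul(O, Pow(Mul(2, O), -1))) = Add(Add(-11, O), Mul(O, Mul(Rational(1, 2), Pow(O, -1)))) = Add(Add(-11, O), Rational(1, 2)) = Add(Rational(-21, 2), O))
Add(Function('n')(Add(25, 33)), Z) = Add(Add(Rational(-21, 2), Add(25, 33)), 3471) = Add(Add(Rational(-21, 2), 58), 3471) = Add(Rational(95, 2), 3471) = Rational(7037, 2)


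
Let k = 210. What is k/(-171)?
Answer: -70/57 ≈ -1.2281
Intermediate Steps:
k/(-171) = 210/(-171) = 210*(-1/171) = -70/57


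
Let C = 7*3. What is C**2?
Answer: 441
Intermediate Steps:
C = 21
C**2 = 21**2 = 441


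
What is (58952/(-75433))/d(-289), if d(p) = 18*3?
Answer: -29476/2036691 ≈ -0.014472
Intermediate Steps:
d(p) = 54
(58952/(-75433))/d(-289) = (58952/(-75433))/54 = (58952*(-1/75433))*(1/54) = -58952/75433*1/54 = -29476/2036691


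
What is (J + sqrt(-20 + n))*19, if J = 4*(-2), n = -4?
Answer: -152 + 38*I*sqrt(6) ≈ -152.0 + 93.081*I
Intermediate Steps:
J = -8
(J + sqrt(-20 + n))*19 = (-8 + sqrt(-20 - 4))*19 = (-8 + sqrt(-24))*19 = (-8 + 2*I*sqrt(6))*19 = -152 + 38*I*sqrt(6)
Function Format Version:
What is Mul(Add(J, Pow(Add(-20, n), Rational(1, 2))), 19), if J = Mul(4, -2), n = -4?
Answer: Add(-152, Mul(38, I, Pow(6, Rational(1, 2)))) ≈ Add(-152.00, Mul(93.081, I))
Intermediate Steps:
J = -8
Mul(Add(J, Pow(Add(-20, n), Rational(1, 2))), 19) = Mul(Add(-8, Pow(Add(-20, -4), Rational(1, 2))), 19) = Mul(Add(-8, Pow(-24, Rational(1, 2))), 19) = Mul(Add(-8, Mul(2, I, Pow(6, Rational(1, 2)))), 19) = Add(-152, Mul(38, I, Pow(6, Rational(1, 2))))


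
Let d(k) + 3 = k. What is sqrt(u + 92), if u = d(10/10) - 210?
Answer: 2*I*sqrt(30) ≈ 10.954*I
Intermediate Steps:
d(k) = -3 + k
u = -212 (u = (-3 + 10/10) - 210 = (-3 + 10*(1/10)) - 210 = (-3 + 1) - 210 = -2 - 210 = -212)
sqrt(u + 92) = sqrt(-212 + 92) = sqrt(-120) = 2*I*sqrt(30)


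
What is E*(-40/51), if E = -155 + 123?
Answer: 1280/51 ≈ 25.098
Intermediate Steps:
E = -32
E*(-40/51) = -(-1280)/51 = -32*(-40/51) = 1280/51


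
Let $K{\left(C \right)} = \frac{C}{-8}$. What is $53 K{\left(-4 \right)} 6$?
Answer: $159$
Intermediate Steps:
$K{\left(C \right)} = - \frac{C}{8}$ ($K{\left(C \right)} = C \left(- \frac{1}{8}\right) = - \frac{C}{8}$)
$53 K{\left(-4 \right)} 6 = 53 \left(\left(- \frac{1}{8}\right) \left(-4\right)\right) 6 = 53 \cdot \frac{1}{2} \cdot 6 = \frac{53}{2} \cdot 6 = 159$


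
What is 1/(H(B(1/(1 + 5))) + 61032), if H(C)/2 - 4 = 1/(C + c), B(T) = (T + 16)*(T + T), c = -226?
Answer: 3971/242389804 ≈ 1.6383e-5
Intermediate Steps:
B(T) = 2*T*(16 + T) (B(T) = (16 + T)*(2*T) = 2*T*(16 + T))
H(C) = 8 + 2/(-226 + C) (H(C) = 8 + 2/(C - 226) = 8 + 2/(-226 + C))
1/(H(B(1/(1 + 5))) + 61032) = 1/(2*(-903 + 4*(2*(16 + 1/(1 + 5))/(1 + 5)))/(-226 + 2*(16 + 1/(1 + 5))/(1 + 5)) + 61032) = 1/(2*(-903 + 4*(2*(16 + 1/6)/6))/(-226 + 2*(16 + 1/6)/6) + 61032) = 1/(2*(-903 + 4*(2*(⅙)*(16 + ⅙)))/(-226 + 2*(⅙)*(16 + ⅙)) + 61032) = 1/(2*(-903 + 4*(2*(⅙)*(97/6)))/(-226 + 2*(⅙)*(97/6)) + 61032) = 1/(2*(-903 + 4*(97/18))/(-226 + 97/18) + 61032) = 1/(2*(-903 + 194/9)/(-3971/18) + 61032) = 1/(2*(-18/3971)*(-7933/9) + 61032) = 1/(31732/3971 + 61032) = 1/(242389804/3971) = 3971/242389804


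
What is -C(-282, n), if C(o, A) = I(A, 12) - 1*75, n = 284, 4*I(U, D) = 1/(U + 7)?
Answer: 87299/1164 ≈ 74.999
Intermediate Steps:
I(U, D) = 1/(4*(7 + U)) (I(U, D) = 1/(4*(U + 7)) = 1/(4*(7 + U)))
C(o, A) = -75 + 1/(4*(7 + A)) (C(o, A) = 1/(4*(7 + A)) - 1*75 = 1/(4*(7 + A)) - 75 = -75 + 1/(4*(7 + A)))
-C(-282, n) = -(-2099 - 300*284)/(4*(7 + 284)) = -(-2099 - 85200)/(4*291) = -(-87299)/(4*291) = -1*(-87299/1164) = 87299/1164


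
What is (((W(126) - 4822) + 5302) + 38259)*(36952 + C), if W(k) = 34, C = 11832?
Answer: 1891502032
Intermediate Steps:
(((W(126) - 4822) + 5302) + 38259)*(36952 + C) = (((34 - 4822) + 5302) + 38259)*(36952 + 11832) = ((-4788 + 5302) + 38259)*48784 = (514 + 38259)*48784 = 38773*48784 = 1891502032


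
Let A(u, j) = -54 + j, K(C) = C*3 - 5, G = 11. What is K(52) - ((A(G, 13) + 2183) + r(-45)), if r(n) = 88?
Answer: -2079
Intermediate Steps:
K(C) = -5 + 3*C (K(C) = 3*C - 5 = -5 + 3*C)
K(52) - ((A(G, 13) + 2183) + r(-45)) = (-5 + 3*52) - (((-54 + 13) + 2183) + 88) = (-5 + 156) - ((-41 + 2183) + 88) = 151 - (2142 + 88) = 151 - 1*2230 = 151 - 2230 = -2079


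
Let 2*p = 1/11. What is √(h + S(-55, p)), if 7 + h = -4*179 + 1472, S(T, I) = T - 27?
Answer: √667 ≈ 25.826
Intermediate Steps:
p = 1/22 (p = (½)/11 = (½)*(1/11) = 1/22 ≈ 0.045455)
S(T, I) = -27 + T
h = 749 (h = -7 + (-4*179 + 1472) = -7 + (-716 + 1472) = -7 + 756 = 749)
√(h + S(-55, p)) = √(749 + (-27 - 55)) = √(749 - 82) = √667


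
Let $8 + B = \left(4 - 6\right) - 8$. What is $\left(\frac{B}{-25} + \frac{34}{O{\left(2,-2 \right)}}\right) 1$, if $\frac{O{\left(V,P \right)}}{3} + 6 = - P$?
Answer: $- \frac{317}{150} \approx -2.1133$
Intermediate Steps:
$O{\left(V,P \right)} = -18 - 3 P$ ($O{\left(V,P \right)} = -18 + 3 \left(- P\right) = -18 - 3 P$)
$B = -18$ ($B = -8 + \left(\left(4 - 6\right) - 8\right) = -8 - 10 = -18$)
$\left(\frac{B}{-25} + \frac{34}{O{\left(2,-2 \right)}}\right) 1 = \left(- \frac{18}{-25} + \frac{34}{-18 - -6}\right) 1 = \left(\left(-18\right) \left(- \frac{1}{25}\right) + \frac{34}{-18 + 6}\right) 1 = \left(\frac{18}{25} + \frac{34}{-12}\right) 1 = \left(\frac{18}{25} + 34 \left(- \frac{1}{12}\right)\right) 1 = \left(\frac{18}{25} - \frac{17}{6}\right) 1 = \left(- \frac{317}{150}\right) 1 = - \frac{317}{150}$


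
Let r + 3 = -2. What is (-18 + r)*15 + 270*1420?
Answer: 383055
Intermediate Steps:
r = -5 (r = -3 - 2 = -5)
(-18 + r)*15 + 270*1420 = (-18 - 5)*15 + 270*1420 = -23*15 + 383400 = -345 + 383400 = 383055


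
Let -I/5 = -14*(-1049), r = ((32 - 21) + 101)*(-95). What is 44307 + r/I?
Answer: 46478195/1049 ≈ 44307.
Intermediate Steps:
r = -10640 (r = (11 + 101)*(-95) = 112*(-95) = -10640)
I = -73430 (I = -(-70)*(-1049) = -5*14686 = -73430)
44307 + r/I = 44307 - 10640/(-73430) = 44307 - 10640*(-1/73430) = 44307 + 152/1049 = 46478195/1049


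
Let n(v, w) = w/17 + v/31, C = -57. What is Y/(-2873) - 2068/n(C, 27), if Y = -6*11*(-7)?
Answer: 71159951/8619 ≈ 8256.2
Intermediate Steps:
Y = 462 (Y = -66*(-7) = 462)
n(v, w) = w/17 + v/31 (n(v, w) = w*(1/17) + v*(1/31) = w/17 + v/31)
Y/(-2873) - 2068/n(C, 27) = 462/(-2873) - 2068/((1/17)*27 + (1/31)*(-57)) = 462*(-1/2873) - 2068/(27/17 - 57/31) = -462/2873 - 2068/(-132/527) = -462/2873 - 2068*(-527/132) = -462/2873 + 24769/3 = 71159951/8619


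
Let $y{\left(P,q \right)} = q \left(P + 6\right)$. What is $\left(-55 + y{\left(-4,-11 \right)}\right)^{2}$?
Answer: $5929$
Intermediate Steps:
$y{\left(P,q \right)} = q \left(6 + P\right)$
$\left(-55 + y{\left(-4,-11 \right)}\right)^{2} = \left(-55 - 11 \left(6 - 4\right)\right)^{2} = \left(-55 - 22\right)^{2} = \left(-77\right)^{2} = 5929$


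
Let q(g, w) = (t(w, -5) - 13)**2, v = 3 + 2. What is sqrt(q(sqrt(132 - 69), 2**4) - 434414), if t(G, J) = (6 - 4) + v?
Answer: I*sqrt(434378) ≈ 659.07*I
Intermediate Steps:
v = 5
t(G, J) = 7 (t(G, J) = (6 - 4) + 5 = 2 + 5 = 7)
q(g, w) = 36 (q(g, w) = (7 - 13)**2 = (-6)**2 = 36)
sqrt(q(sqrt(132 - 69), 2**4) - 434414) = sqrt(36 - 434414) = sqrt(-434378) = I*sqrt(434378)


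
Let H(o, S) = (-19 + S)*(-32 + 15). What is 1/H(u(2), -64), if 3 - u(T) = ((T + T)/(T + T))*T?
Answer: 1/1411 ≈ 0.00070872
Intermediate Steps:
u(T) = 3 - T (u(T) = 3 - (T + T)/(T + T)*T = 3 - (2*T)/((2*T))*T = 3 - (2*T)*(1/(2*T))*T = 3 - T)
H(o, S) = 323 - 17*S (H(o, S) = (-19 + S)*(-17) = 323 - 17*S)
1/H(u(2), -64) = 1/(323 - 17*(-64)) = 1/(323 + 1088) = 1/1411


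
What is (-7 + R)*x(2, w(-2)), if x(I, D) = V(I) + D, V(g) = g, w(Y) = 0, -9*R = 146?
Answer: -418/9 ≈ -46.444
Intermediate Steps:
R = -146/9 (R = -⅑*146 = -146/9 ≈ -16.222)
x(I, D) = D + I (x(I, D) = I + D = D + I)
(-7 + R)*x(2, w(-2)) = (-7 - 146/9)*(0 + 2) = -209/9*2 = -418/9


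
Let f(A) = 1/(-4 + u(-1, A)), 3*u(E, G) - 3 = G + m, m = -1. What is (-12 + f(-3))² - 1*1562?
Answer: -238697/169 ≈ -1412.4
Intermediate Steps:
u(E, G) = ⅔ + G/3 (u(E, G) = 1 + (G - 1)/3 = 1 + (-1 + G)/3 = 1 + (-⅓ + G/3) = ⅔ + G/3)
f(A) = 1/(-10/3 + A/3) (f(A) = 1/(-4 + (⅔ + A/3)) = 1/(-10/3 + A/3))
(-12 + f(-3))² - 1*1562 = (-12 + 3/(-10 - 3))² - 1*1562 = (-12 + 3/(-13))² - 1562 = (-12 + 3*(-1/13))² - 1562 = (-12 - 3/13)² - 1562 = (-159/13)² - 1562 = 25281/169 - 1562 = -238697/169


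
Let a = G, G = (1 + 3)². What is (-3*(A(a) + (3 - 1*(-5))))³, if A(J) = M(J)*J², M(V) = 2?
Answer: -3796416000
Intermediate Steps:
G = 16 (G = 4² = 16)
a = 16
A(J) = 2*J²
(-3*(A(a) + (3 - 1*(-5))))³ = (-3*(2*16² + (3 - 1*(-5))))³ = (-3*(2*256 + (3 + 5)))³ = (-3*(512 + 8))³ = (-3*520)³ = (-1560)³ = -3796416000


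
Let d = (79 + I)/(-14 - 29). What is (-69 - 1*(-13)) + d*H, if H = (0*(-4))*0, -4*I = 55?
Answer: -56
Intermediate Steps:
I = -55/4 (I = -1/4*55 = -55/4 ≈ -13.750)
d = -261/172 (d = (79 - 55/4)/(-14 - 29) = (261/4)/(-43) = (261/4)*(-1/43) = -261/172 ≈ -1.5174)
H = 0 (H = 0*0 = 0)
(-69 - 1*(-13)) + d*H = (-69 - 1*(-13)) - 261/172*0 = (-69 + 13) + 0 = -56 + 0 = -56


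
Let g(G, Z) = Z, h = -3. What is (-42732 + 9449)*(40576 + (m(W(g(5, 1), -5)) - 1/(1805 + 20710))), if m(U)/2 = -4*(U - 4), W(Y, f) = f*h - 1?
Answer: -30346355672237/22515 ≈ -1.3478e+9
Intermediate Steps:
W(Y, f) = -1 - 3*f (W(Y, f) = f*(-3) - 1 = -3*f - 1 = -1 - 3*f)
m(U) = 32 - 8*U (m(U) = 2*(-4*(U - 4)) = 2*(-4*(-4 + U)) = 2*(16 - 4*U) = 32 - 8*U)
(-42732 + 9449)*(40576 + (m(W(g(5, 1), -5)) - 1/(1805 + 20710))) = (-42732 + 9449)*(40576 + ((32 - 8*(-1 - 3*(-5))) - 1/(1805 + 20710))) = -33283*(40576 + ((32 - 8*(-1 + 15)) - 1/22515)) = -33283*(40576 + ((32 - 8*14) - 1*1/22515)) = -33283*(40576 + ((32 - 112) - 1/22515)) = -33283*(40576 + (-80 - 1/22515)) = -33283*(40576 - 1801201/22515) = -33283*911767439/22515 = -30346355672237/22515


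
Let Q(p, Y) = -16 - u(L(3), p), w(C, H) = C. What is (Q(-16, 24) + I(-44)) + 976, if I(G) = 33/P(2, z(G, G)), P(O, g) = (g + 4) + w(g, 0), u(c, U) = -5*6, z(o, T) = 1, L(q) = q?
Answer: 1991/2 ≈ 995.50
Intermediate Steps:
u(c, U) = -30
Q(p, Y) = 14 (Q(p, Y) = -16 - 1*(-30) = -16 + 30 = 14)
P(O, g) = 4 + 2*g (P(O, g) = (g + 4) + g = (4 + g) + g = 4 + 2*g)
I(G) = 11/2 (I(G) = 33/(4 + 2*1) = 33/(4 + 2) = 33/6 = 33*(⅙) = 11/2)
(Q(-16, 24) + I(-44)) + 976 = (14 + 11/2) + 976 = 39/2 + 976 = 1991/2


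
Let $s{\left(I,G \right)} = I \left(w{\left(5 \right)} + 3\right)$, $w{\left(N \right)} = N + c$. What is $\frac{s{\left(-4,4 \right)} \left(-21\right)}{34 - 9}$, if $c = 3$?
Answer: $\frac{924}{25} \approx 36.96$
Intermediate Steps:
$w{\left(N \right)} = 3 + N$ ($w{\left(N \right)} = N + 3 = 3 + N$)
$s{\left(I,G \right)} = 11 I$ ($s{\left(I,G \right)} = I \left(\left(3 + 5\right) + 3\right) = I \left(8 + 3\right) = I 11 = 11 I$)
$\frac{s{\left(-4,4 \right)} \left(-21\right)}{34 - 9} = \frac{11 \left(-4\right) \left(-21\right)}{34 - 9} = \frac{\left(-44\right) \left(-21\right)}{25} = 924 \cdot \frac{1}{25} = \frac{924}{25}$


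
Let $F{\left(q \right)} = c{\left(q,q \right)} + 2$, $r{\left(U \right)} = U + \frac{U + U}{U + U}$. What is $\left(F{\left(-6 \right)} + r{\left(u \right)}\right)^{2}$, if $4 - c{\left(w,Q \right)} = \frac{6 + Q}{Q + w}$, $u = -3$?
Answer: $16$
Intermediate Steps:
$c{\left(w,Q \right)} = 4 - \frac{6 + Q}{Q + w}$
$r{\left(U \right)} = 1 + U$ ($r{\left(U \right)} = U + \frac{2 U}{2 U} = U + 2 U \frac{1}{2 U} = U + 1 = 1 + U$)
$F{\left(q \right)} = 2 + \frac{-6 + 7 q}{2 q}$ ($F{\left(q \right)} = \frac{-6 + 3 q + 4 q}{q + q} + 2 = \frac{-6 + 7 q}{2 q} + 2 = 2 + \frac{-6 + 7 q}{2 q}$)
$\left(F{\left(-6 \right)} + r{\left(u \right)}\right)^{2} = \left(\left(\frac{11}{2} - \frac{3}{-6}\right) + \left(1 - 3\right)\right)^{2} = \left(\left(\frac{11}{2} - - \frac{1}{2}\right) - 2\right)^{2} = \left(\left(\frac{11}{2} + \frac{1}{2}\right) - 2\right)^{2} = \left(6 - 2\right)^{2} = 4^{2} = 16$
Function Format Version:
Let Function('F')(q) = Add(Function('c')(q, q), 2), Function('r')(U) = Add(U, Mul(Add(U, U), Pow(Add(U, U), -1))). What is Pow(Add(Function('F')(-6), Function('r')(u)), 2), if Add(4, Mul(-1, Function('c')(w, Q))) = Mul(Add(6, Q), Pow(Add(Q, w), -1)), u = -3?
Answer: 16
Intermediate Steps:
Function('c')(w, Q) = Add(4, Mul(-1, Pow(Add(Q, w), -1), Add(6, Q))) (Function('c')(w, Q) = Add(4, Mul(-1, Mul(Add(6, Q), Pow(Add(Q, w), -1)))) = Add(4, Mul(-1, Mul(Pow(Add(Q, w), -1), Add(6, Q)))) = Add(4, Mul(-1, Pow(Add(Q, w), -1), Add(6, Q))))
Function('r')(U) = Add(1, U) (Function('r')(U) = Add(U, Mul(Mul(2, U), Pow(Mul(2, U), -1))) = Add(U, Mul(Mul(2, U), Mul(Rational(1, 2), Pow(U, -1)))) = Add(U, 1) = Add(1, U))
Function('F')(q) = Add(2, Mul(Rational(1, 2), Pow(q, -1), Add(-6, Mul(7, q)))) (Function('F')(q) = Add(Mul(Pow(Add(q, q), -1), Add(-6, Mul(3, q), Mul(4, q))), 2) = Add(Mul(Pow(Mul(2, q), -1), Add(-6, Mul(7, q))), 2) = Add(Mul(Mul(Rational(1, 2), Pow(q, -1)), Add(-6, Mul(7, q))), 2) = Add(Mul(Rational(1, 2), Pow(q, -1), Add(-6, Mul(7, q))), 2) = Add(2, Mul(Rational(1, 2), Pow(q, -1), Add(-6, Mul(7, q)))))
Pow(Add(Function('F')(-6), Function('r')(u)), 2) = Pow(Add(Add(Rational(11, 2), Mul(-3, Pow(-6, -1))), Add(1, -3)), 2) = Pow(Add(Add(Rational(11, 2), Mul(-3, Rational(-1, 6))), -2), 2) = Pow(Add(Add(Rational(11, 2), Rational(1, 2)), -2), 2) = Pow(Add(6, -2), 2) = Pow(4, 2) = 16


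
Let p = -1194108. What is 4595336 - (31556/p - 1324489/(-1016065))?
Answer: 1393869961684715762/303322836255 ≈ 4.5953e+6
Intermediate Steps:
4595336 - (31556/p - 1324489/(-1016065)) = 4595336 - (31556/(-1194108) - 1324489/(-1016065)) = 4595336 - (31556*(-1/1194108) - 1324489*(-1/1016065)) = 4595336 - (-7889/298527 + 1324489/1016065) = 4595336 - 1*387379990918/303322836255 = 4595336 - 387379990918/303322836255 = 1393869961684715762/303322836255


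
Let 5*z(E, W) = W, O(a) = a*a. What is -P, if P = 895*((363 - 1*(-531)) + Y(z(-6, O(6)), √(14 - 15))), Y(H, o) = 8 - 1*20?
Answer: -789390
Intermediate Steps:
O(a) = a²
z(E, W) = W/5
Y(H, o) = -12 (Y(H, o) = 8 - 20 = -12)
P = 789390 (P = 895*((363 - 1*(-531)) - 12) = 895*((363 + 531) - 12) = 895*(894 - 12) = 895*882 = 789390)
-P = -1*789390 = -789390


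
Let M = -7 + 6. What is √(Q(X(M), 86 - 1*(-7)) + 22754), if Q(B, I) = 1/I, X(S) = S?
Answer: √196799439/93 ≈ 150.84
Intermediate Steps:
M = -1
√(Q(X(M), 86 - 1*(-7)) + 22754) = √(1/(86 - 1*(-7)) + 22754) = √(1/(86 + 7) + 22754) = √(1/93 + 22754) = √(2116123/93) = √196799439/93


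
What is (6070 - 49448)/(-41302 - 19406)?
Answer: 21689/30354 ≈ 0.71453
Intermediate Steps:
(6070 - 49448)/(-41302 - 19406) = -43378/(-60708) = -43378*(-1/60708) = 21689/30354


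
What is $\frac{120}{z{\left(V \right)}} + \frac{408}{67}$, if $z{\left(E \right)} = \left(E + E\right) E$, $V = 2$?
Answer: $\frac{1413}{67} \approx 21.09$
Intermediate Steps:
$z{\left(E \right)} = 2 E^{2}$ ($z{\left(E \right)} = 2 E E = 2 E^{2}$)
$\frac{120}{z{\left(V \right)}} + \frac{408}{67} = \frac{120}{2 \cdot 2^{2}} + \frac{408}{67} = \frac{120}{2 \cdot 4} + 408 \cdot \frac{1}{67} = \frac{120}{8} + \frac{408}{67} = 120 \cdot \frac{1}{8} + \frac{408}{67} = 15 + \frac{408}{67} = \frac{1413}{67}$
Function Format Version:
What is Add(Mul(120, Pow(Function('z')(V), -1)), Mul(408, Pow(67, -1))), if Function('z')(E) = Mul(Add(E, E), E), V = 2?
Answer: Rational(1413, 67) ≈ 21.090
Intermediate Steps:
Function('z')(E) = Mul(2, Pow(E, 2)) (Function('z')(E) = Mul(Mul(2, E), E) = Mul(2, Pow(E, 2)))
Add(Mul(120, Pow(Function('z')(V), -1)), Mul(408, Pow(67, -1))) = Add(Mul(120, Pow(Mul(2, Pow(2, 2)), -1)), Mul(408, Pow(67, -1))) = Add(Mul(120, Pow(Mul(2, 4), -1)), Mul(408, Rational(1, 67))) = Add(Mul(120, Pow(8, -1)), Rational(408, 67)) = Add(Mul(120, Rational(1, 8)), Rational(408, 67)) = Add(15, Rational(408, 67)) = Rational(1413, 67)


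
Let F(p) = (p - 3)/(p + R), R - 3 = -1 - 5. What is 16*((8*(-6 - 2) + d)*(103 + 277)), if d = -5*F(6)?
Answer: -419520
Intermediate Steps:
R = -3 (R = 3 + (-1 - 5) = 3 - 6 = -3)
F(p) = 1 (F(p) = (p - 3)/(p - 3) = (-3 + p)/(-3 + p) = 1)
d = -5 (d = -5*1 = -5)
16*((8*(-6 - 2) + d)*(103 + 277)) = 16*((8*(-6 - 2) - 5)*(103 + 277)) = 16*((8*(-8) - 5)*380) = 16*((-64 - 5)*380) = 16*(-69*380) = 16*(-26220) = -419520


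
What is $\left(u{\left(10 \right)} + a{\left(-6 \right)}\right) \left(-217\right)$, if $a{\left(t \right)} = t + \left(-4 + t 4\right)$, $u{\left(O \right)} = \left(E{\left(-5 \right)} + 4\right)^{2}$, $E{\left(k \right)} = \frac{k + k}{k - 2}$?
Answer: $\frac{6882}{7} \approx 983.14$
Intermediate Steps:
$E{\left(k \right)} = \frac{2 k}{-2 + k}$
$u{\left(O \right)} = \frac{1444}{49}$ ($u{\left(O \right)} = \left(2 \left(-5\right) \frac{1}{-2 - 5} + 4\right)^{2} = \left(2 \left(-5\right) \frac{1}{-7} + 4\right)^{2} = \left(2 \left(-5\right) \left(- \frac{1}{7}\right) + 4\right)^{2} = \left(\frac{10}{7} + 4\right)^{2} = \left(\frac{38}{7}\right)^{2} = \frac{1444}{49}$)
$a{\left(t \right)} = -4 + 5 t$ ($a{\left(t \right)} = t + \left(-4 + 4 t\right) = -4 + 5 t$)
$\left(u{\left(10 \right)} + a{\left(-6 \right)}\right) \left(-217\right) = \left(\frac{1444}{49} + \left(-4 + 5 \left(-6\right)\right)\right) \left(-217\right) = \left(\frac{1444}{49} - 34\right) \left(-217\right) = \left(- \frac{222}{49}\right) \left(-217\right) = \frac{6882}{7}$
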